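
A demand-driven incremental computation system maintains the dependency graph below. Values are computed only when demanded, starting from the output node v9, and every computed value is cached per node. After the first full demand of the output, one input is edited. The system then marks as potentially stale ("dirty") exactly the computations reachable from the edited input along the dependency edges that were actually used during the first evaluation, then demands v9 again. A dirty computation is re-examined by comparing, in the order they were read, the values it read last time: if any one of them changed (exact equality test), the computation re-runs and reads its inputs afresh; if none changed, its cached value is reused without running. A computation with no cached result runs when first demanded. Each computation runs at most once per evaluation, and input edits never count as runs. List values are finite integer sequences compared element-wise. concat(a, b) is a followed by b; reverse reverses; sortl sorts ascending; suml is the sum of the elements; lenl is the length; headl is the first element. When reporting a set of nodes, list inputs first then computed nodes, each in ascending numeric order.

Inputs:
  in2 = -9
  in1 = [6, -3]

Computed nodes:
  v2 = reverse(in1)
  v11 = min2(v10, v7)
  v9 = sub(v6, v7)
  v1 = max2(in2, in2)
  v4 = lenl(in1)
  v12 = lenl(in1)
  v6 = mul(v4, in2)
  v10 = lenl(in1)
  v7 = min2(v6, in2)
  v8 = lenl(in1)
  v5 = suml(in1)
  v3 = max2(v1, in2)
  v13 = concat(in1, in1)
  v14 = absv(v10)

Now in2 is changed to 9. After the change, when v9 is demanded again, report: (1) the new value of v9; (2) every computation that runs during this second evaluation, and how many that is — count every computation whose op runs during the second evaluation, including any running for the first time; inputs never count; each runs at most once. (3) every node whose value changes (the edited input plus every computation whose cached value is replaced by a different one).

First evaluation (everything demanded from the output):
  v4 = lenl([6, -3]) = 2
  v6 = mul(2, -9) = -18
  v7 = min2(-18, -9) = -18
  v9 = sub(-18, -18) = 0

Propagation after the edit:
  v6: runs — in2 -9->9; result 18.
  v7: runs — v6 -18->18; in2 -9->9; result 9.
  v9: runs — v6 -18->18; v7 -18->9; result 9.

New value of v9: 9.
Computations that run: v6, v7, v9 — 3 in total.
Values that change: in2, v6, v7, v9.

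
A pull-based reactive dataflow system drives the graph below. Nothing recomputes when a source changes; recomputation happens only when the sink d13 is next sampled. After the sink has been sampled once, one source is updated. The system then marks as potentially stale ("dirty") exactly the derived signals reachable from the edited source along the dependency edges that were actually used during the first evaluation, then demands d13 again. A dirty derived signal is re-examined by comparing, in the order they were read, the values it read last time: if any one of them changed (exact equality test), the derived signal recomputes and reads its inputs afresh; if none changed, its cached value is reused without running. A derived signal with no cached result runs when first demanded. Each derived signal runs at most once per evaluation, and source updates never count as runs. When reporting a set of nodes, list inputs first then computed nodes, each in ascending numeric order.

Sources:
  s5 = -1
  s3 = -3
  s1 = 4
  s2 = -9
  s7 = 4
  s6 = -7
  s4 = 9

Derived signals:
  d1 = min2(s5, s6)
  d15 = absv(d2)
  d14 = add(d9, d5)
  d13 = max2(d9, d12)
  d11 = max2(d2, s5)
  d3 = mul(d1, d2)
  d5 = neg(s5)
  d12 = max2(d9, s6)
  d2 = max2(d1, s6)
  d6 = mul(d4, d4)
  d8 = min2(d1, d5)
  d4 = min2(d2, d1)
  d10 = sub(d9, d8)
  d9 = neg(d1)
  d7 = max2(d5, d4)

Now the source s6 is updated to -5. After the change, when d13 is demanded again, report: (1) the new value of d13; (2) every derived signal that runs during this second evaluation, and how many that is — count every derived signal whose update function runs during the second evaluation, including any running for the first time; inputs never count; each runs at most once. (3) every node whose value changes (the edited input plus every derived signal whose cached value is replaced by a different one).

New value of d13: 5.
Derived signals that run: d1, d9, d12, d13 — 4 in total.
Values that change: s6, d1, d9, d12, d13.

First evaluation (everything demanded from the output):
  d1 = min2(-1, -7) = -7
  d9 = neg(-7) = 7
  d12 = max2(7, -7) = 7
  d13 = max2(7, 7) = 7

Propagation after the edit:
  d1: runs — s6 -7->-5; result -5.
  d9: runs — d1 -7->-5; result 5.
  d12: runs — d9 7->5; s6 -7->-5; result 5.
  d13: runs — d9 7->5; d12 7->5; result 5.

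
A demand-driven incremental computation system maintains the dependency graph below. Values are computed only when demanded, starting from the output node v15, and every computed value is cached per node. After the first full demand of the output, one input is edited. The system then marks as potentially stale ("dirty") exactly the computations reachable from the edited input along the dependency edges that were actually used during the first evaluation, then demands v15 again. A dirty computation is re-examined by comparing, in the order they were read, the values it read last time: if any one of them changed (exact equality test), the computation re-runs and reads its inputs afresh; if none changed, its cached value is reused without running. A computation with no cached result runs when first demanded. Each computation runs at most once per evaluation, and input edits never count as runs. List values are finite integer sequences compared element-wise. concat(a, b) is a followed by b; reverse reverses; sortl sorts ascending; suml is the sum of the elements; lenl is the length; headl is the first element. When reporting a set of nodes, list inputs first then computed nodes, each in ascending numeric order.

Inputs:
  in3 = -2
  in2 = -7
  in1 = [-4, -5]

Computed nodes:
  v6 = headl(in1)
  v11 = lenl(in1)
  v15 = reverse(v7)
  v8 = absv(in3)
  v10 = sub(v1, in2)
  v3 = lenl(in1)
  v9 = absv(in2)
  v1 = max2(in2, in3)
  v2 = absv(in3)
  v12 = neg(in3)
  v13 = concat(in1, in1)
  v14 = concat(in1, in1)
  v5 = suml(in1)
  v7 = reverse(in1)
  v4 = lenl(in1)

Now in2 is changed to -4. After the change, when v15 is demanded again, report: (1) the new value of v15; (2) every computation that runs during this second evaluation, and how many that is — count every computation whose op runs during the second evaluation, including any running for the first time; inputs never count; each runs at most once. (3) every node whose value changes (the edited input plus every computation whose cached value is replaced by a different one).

New value of v15: [-4, -5].
Computations that run: none — 0 in total.
Values that change: in2.
Key observation: in2 is never demanded by the output, so the edit triggers no recomputation at all.

First evaluation (everything demanded from the output):
  v7 = reverse([-4, -5]) = [-5, -4]
  v15 = reverse([-5, -4]) = [-4, -5]

Propagation after the edit:
  in2 feeds no computation that the output demands — nothing is marked dirty and nothing runs.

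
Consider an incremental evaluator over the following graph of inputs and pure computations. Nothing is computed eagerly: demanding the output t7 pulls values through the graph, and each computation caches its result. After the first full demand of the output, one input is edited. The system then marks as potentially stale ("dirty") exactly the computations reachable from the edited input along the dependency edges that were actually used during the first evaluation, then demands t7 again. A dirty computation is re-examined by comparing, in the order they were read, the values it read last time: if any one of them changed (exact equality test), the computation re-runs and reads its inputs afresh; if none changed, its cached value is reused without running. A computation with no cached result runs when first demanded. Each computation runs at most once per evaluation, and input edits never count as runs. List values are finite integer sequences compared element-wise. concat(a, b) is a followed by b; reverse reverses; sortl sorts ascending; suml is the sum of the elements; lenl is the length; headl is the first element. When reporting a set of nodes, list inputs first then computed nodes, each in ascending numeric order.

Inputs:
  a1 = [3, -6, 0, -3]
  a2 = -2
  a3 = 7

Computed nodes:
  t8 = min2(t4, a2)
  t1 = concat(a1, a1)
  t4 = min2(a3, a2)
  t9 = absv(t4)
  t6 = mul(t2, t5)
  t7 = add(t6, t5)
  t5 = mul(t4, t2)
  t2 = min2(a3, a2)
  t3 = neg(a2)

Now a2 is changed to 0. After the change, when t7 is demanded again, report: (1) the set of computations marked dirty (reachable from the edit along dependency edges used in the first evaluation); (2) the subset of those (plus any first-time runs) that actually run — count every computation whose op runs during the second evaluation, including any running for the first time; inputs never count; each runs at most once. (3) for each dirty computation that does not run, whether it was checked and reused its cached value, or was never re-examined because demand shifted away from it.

Initial pass — values computed on the first demand:
  t2 = min2(7, -2) = -2
  t4 = min2(7, -2) = -2
  t5 = mul(-2, -2) = 4
  t6 = mul(-2, 4) = -8
  t7 = add(-8, 4) = -4

Second demand — change propagation:
  t2: re-runs because a2 -2->0; new result 0.
  t4: re-runs because a2 -2->0; new result 0.
  t5: re-runs because t4 -2->0; t2 -2->0; new result 0.
  t6: re-runs because t2 -2->0; t5 4->0; new result 0.
  t7: re-runs because t6 -8->0; t5 4->0; new result 0.

Dirty set: t2, t4, t5, t6, t7.
Run set: t2, t4, t5, t6, t7 (5 run).
All dirty computations ended up running.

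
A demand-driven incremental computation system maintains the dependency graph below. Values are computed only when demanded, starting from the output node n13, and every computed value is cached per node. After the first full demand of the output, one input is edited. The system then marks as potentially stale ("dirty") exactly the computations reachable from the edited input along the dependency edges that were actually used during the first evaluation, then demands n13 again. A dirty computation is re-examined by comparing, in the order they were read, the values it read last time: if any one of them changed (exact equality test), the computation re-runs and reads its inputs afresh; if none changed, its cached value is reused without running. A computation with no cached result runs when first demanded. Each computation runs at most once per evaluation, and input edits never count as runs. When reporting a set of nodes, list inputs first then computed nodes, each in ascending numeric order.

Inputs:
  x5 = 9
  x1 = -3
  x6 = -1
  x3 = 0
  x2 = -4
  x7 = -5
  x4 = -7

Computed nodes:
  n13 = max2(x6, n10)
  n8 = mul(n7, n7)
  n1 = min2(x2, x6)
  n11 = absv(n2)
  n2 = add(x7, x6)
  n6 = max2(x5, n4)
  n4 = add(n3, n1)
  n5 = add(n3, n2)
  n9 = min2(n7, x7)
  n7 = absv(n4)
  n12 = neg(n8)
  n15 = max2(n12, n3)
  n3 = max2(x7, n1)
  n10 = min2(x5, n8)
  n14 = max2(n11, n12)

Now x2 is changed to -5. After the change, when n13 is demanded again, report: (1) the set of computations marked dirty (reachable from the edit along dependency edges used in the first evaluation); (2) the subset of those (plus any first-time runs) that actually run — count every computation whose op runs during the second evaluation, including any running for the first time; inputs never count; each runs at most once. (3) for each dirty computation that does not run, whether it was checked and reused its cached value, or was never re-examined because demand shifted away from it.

First evaluation (everything demanded from the output):
  n1 = min2(-4, -1) = -4
  n3 = max2(-5, -4) = -4
  n4 = add(-4, -4) = -8
  n7 = absv(-8) = 8
  n8 = mul(8, 8) = 64
  n10 = min2(9, 64) = 9
  n13 = max2(-1, 9) = 9

Propagation after the edit:
  n1: runs — x2 -4->-5; result -5.
  n3: runs — n1 -4->-5; result -5.
  n4: runs — n3 -4->-5; n1 -4->-5; result -10.
  n7: runs — n4 -8->-10; result 10.
  n8: runs — n7 8->10; n7 8->10; result 100.
  n10: runs — n8 64->100; result 9 (same value as before).
  n13: checked — values it read are unchanged (x6 unchanged, n10 unchanged); reused cached 9 without running.

Key observation: the change is absorbed at n10 — it re-runs but produces the same value, and the output's value is unchanged.

Marked dirty: n1, n3, n4, n7, n8, n10, n13.
Computations that run: n1, n3, n4, n7, n8, n10 — 6 in total.
Checked but reused from cache: n13.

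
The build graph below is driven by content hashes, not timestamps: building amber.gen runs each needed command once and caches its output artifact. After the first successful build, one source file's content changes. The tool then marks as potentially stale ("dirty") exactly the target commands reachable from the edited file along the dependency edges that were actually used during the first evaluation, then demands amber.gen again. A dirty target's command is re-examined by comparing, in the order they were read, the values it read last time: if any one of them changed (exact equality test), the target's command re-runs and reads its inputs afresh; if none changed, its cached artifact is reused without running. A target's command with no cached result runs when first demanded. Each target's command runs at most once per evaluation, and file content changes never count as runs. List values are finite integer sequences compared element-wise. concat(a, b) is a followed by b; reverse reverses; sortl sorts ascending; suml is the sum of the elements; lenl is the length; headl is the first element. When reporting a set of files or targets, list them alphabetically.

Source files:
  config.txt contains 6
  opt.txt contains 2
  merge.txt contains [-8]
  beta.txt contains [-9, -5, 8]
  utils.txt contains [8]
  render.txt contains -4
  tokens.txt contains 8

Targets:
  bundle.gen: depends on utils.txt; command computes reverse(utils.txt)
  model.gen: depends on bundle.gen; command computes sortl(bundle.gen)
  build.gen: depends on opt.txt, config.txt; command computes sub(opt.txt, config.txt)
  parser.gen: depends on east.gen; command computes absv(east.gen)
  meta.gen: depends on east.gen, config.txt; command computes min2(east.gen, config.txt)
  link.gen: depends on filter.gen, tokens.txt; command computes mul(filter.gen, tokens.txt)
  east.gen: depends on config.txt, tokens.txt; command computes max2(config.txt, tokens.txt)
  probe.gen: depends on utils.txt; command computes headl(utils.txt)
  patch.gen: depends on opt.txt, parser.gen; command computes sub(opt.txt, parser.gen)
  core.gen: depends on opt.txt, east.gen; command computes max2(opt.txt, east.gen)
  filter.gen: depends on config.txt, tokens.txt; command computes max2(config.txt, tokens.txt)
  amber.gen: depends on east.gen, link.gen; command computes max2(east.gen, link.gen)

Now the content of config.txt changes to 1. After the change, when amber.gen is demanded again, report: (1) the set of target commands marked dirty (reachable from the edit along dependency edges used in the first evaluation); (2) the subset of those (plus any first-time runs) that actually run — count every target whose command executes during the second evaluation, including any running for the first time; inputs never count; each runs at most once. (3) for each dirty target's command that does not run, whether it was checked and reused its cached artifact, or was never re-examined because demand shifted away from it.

Dirty set: amber.gen, east.gen, filter.gen, link.gen.
Run set: east.gen, filter.gen (2 run).
Re-examined without running (cache reused): amber.gen, link.gen.
The important point: at link.gen every value read last time is unchanged, so the dirty flag clears without a run.

Initial pass — values computed on the first demand:
  east.gen = max2(6, 8) = 8
  filter.gen = max2(6, 8) = 8
  link.gen = mul(8, 8) = 64
  amber.gen = max2(8, 64) = 64

Second demand — change propagation:
  east.gen: re-runs because config.txt 6->1; new result 8 (unchanged).
  filter.gen: re-runs because config.txt 6->1; new result 8 (unchanged).
  link.gen: re-examined; everything it read last time is the same (filter.gen unchanged, tokens.txt unchanged) — cache 64 kept, no run.
  amber.gen: re-examined; everything it read last time is the same (east.gen unchanged, link.gen unchanged) — cache 64 kept, no run.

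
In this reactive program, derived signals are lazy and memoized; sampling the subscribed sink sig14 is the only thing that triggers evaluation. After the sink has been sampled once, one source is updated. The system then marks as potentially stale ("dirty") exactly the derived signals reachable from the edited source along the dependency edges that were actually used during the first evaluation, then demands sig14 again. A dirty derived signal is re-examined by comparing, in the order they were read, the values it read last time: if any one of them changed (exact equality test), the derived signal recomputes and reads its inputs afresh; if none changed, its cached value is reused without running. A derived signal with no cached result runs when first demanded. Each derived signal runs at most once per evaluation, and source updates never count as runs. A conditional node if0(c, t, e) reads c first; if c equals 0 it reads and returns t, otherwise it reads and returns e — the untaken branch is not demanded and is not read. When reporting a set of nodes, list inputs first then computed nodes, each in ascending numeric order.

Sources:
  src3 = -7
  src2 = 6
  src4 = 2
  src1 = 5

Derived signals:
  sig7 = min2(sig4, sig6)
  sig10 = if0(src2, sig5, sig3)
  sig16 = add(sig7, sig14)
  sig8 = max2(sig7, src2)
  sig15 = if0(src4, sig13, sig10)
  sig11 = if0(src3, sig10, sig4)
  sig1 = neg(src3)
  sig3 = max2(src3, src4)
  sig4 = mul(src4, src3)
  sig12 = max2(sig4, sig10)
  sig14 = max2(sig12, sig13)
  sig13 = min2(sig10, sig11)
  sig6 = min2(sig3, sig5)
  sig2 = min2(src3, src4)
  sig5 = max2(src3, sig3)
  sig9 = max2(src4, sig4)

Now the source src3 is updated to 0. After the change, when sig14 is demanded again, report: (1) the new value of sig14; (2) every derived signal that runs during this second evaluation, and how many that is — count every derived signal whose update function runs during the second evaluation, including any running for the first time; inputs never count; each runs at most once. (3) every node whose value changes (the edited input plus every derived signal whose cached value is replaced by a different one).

First demand of the output computes:
  sig3 = max2(-7, 2) = 2
  sig4 = mul(2, -7) = -14
  sig10 = if0(src2=6 -> else branch sig3) = 2
  sig11 = if0(src3=-7 -> else branch sig4) = -14
  sig12 = max2(-14, 2) = 2
  sig13 = min2(2, -14) = -14
  sig14 = max2(2, -14) = 2

After the edit, cleaning proceeds:
  sig3: a read changed (src3 -7->0) — executes, giving 2 — identical to its old value.
  sig4: a read changed (src3 -7->0) — executes, giving 0.
  sig10: dirty, but its reads are unchanged (src2 unchanged, sig3 unchanged); cached 2 stands.
  sig11: a read changed (src3 -7->0; sig4 -14->0) — executes, giving 2.
  sig12: a read changed (sig4 -14->0) — executes, giving 2 — identical to its old value.
  sig13: a read changed (sig11 -14->2) — executes, giving 2.
  sig14: a read changed (sig13 -14->2) — executes, giving 2 — identical to its old value.

Note where the cutoff bites: sig10 is checked, finds nothing changed, and keeps its cache.

Demanding sig14 again yields 2.
6 derived signals run: sig3, sig4, sig11, sig12, sig13, sig14.
The nodes whose values change: src3, sig4, sig11, sig13.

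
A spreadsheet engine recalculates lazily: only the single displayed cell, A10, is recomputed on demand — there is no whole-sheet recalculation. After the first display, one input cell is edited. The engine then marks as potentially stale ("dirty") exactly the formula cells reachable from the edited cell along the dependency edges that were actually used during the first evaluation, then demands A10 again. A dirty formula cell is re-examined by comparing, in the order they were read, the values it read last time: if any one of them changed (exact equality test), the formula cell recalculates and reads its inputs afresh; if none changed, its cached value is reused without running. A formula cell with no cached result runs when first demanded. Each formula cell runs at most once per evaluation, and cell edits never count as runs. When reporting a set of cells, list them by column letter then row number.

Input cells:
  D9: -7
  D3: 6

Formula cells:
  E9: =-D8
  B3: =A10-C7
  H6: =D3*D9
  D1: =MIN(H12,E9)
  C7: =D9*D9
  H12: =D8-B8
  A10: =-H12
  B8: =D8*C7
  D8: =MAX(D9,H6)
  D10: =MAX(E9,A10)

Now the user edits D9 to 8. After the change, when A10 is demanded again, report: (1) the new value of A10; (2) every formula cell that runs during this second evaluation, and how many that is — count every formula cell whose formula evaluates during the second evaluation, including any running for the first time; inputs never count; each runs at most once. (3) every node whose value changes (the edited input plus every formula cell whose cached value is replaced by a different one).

New value of A10: 3024.
Formula cells that run: A10, B8, C7, D8, H6, H12 — 6 in total.
Values that change: A10, B8, C7, D8, D9, H6, H12.

First evaluation (everything demanded from the output):
  C7 = -7 * -7 = 49
  H6 = 6 * -7 = -42
  D8 = MAX(-7, -42) = -7
  B8 = -7 * 49 = -343
  H12 = -7 - -343 = 336
  A10 = -(336) = -336

Propagation after the edit:
  C7: runs — D9 -7->8; D9 -7->8; result 64.
  H6: runs — D9 -7->8; result 48.
  D8: runs — D9 -7->8; H6 -42->48; result 48.
  B8: runs — D8 -7->48; C7 49->64; result 3072.
  H12: runs — D8 -7->48; B8 -343->3072; result -3024.
  A10: runs — H12 336->-3024; result 3024.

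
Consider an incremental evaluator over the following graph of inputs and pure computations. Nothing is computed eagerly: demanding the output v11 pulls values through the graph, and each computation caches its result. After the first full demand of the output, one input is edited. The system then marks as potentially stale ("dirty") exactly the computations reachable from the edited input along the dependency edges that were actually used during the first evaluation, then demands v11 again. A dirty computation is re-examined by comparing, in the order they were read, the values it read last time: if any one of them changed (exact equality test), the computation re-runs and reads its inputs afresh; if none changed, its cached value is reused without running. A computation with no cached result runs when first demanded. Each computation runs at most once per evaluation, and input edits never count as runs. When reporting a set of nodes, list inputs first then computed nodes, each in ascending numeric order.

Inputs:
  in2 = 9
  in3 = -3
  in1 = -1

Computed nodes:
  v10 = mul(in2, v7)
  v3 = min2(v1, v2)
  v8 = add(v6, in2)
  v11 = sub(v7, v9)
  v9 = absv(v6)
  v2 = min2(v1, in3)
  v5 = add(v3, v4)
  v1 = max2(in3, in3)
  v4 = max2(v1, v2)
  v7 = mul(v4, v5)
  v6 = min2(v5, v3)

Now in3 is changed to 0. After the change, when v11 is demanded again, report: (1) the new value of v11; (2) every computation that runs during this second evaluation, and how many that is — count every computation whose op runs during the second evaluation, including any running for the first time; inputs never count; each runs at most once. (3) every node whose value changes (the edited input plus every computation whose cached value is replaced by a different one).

v11 now evaluates to 0.
Run set: v1, v2, v3, v4, v5, v6, v7, v9, v11 (9 run).
Changed values: in3, v1, v2, v3, v4, v5, v6, v7, v9, v11.

Initial pass — values computed on the first demand:
  v1 = max2(-3, -3) = -3
  v2 = min2(-3, -3) = -3
  v3 = min2(-3, -3) = -3
  v4 = max2(-3, -3) = -3
  v5 = add(-3, -3) = -6
  v6 = min2(-6, -3) = -6
  v7 = mul(-3, -6) = 18
  v9 = absv(-6) = 6
  v11 = sub(18, 6) = 12

Second demand — change propagation:
  v1: re-runs because in3 -3->0; in3 -3->0; new result 0.
  v2: re-runs because v1 -3->0; in3 -3->0; new result 0.
  v3: re-runs because v1 -3->0; v2 -3->0; new result 0.
  v4: re-runs because v1 -3->0; v2 -3->0; new result 0.
  v5: re-runs because v3 -3->0; v4 -3->0; new result 0.
  v6: re-runs because v5 -6->0; v3 -3->0; new result 0.
  v7: re-runs because v4 -3->0; v5 -6->0; new result 0.
  v9: re-runs because v6 -6->0; new result 0.
  v11: re-runs because v7 18->0; v9 6->0; new result 0.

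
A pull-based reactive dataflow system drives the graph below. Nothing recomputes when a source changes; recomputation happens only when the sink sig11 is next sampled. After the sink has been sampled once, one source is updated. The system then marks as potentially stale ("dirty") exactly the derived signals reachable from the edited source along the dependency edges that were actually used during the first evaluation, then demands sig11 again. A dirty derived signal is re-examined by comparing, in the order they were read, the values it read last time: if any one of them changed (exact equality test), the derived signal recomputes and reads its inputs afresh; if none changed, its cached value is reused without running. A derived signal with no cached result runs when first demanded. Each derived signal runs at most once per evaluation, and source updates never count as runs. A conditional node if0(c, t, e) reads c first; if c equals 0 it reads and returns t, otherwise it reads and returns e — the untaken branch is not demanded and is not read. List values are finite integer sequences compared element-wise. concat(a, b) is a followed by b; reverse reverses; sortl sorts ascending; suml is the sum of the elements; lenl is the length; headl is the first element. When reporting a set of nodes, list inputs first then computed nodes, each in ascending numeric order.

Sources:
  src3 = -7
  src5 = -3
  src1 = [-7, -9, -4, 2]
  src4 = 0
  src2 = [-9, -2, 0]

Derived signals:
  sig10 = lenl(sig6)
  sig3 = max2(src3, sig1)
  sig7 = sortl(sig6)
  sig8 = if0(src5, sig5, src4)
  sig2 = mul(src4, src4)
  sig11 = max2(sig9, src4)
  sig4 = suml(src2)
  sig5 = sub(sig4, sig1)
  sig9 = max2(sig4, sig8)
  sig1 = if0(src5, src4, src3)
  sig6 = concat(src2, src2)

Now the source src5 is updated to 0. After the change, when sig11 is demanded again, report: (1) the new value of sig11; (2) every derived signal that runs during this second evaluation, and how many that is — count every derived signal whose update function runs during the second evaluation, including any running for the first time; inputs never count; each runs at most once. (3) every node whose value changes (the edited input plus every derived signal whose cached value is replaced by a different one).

First evaluation (everything demanded from the output):
  sig4 = suml([-9, -2, 0]) = -11
  sig8 = if0(src5=-3 -> else branch src4) = 0
  sig9 = max2(-11, 0) = 0
  sig11 = max2(0, 0) = 0

Propagation after the edit:
  sig1: demanded for the first time — runs, produces 0.
  sig5: demanded for the first time — runs, produces -11.
  sig8: runs — src5 -3->0; result -11.
  sig9: runs — sig8 0->-11; result -11.
  sig11: runs — sig9 0->-11; result 0 (same value as before).

Key observation: a condition flipped, so demand reaches new nodes — sig1, sig5 run for the first time.

New value of sig11: 0.
Derived signals that run: sig1, sig5, sig8, sig9, sig11 — 5 in total.
Values that change: src5, sig8, sig9.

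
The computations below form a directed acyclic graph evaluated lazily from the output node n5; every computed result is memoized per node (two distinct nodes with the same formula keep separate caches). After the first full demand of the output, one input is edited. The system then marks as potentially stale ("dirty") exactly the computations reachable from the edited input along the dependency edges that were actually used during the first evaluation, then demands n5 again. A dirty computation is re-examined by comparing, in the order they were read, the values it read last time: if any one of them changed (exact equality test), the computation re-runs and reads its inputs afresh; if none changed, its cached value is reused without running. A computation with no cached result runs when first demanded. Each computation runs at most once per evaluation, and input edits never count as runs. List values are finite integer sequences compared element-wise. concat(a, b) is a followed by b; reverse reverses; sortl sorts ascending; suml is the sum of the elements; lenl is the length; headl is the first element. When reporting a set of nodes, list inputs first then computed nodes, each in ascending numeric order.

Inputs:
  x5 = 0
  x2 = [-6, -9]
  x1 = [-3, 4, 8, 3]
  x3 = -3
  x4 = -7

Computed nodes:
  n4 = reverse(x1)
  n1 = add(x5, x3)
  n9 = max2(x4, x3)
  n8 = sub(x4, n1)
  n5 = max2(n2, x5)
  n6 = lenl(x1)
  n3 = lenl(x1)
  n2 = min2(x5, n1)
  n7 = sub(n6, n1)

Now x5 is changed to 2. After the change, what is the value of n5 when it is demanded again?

Demanding n5 again yields 2.

First demand of the output computes:
  n1 = add(0, -3) = -3
  n2 = min2(0, -3) = -3
  n5 = max2(-3, 0) = 0

After the edit, cleaning proceeds:
  n1: a read changed (x5 0->2) — executes, giving -1.
  n2: a read changed (x5 0->2; n1 -3->-1) — executes, giving -1.
  n5: a read changed (n2 -3->-1; x5 0->2) — executes, giving 2.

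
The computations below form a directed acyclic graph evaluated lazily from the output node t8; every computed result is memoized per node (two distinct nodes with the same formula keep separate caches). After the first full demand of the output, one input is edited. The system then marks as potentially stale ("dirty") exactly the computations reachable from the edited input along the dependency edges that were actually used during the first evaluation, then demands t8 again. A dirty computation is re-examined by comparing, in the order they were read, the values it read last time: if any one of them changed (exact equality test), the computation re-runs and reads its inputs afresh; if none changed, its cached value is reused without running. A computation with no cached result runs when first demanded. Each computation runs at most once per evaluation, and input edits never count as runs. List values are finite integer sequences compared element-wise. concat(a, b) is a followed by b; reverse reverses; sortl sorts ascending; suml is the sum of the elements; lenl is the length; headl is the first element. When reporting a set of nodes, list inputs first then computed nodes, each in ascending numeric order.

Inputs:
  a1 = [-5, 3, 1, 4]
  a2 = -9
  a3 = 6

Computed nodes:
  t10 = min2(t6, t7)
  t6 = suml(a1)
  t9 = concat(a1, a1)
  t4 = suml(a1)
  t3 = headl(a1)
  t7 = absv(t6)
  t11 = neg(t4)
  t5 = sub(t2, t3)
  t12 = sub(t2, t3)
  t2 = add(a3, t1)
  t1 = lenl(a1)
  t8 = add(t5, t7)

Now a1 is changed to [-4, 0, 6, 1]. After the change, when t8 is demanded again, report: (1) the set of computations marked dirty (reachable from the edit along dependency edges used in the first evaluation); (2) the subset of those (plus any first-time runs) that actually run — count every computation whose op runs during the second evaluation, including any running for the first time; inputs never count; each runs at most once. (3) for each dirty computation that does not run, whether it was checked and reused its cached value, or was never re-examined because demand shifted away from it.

First demand of the output computes:
  t1 = lenl([-5, 3, 1, 4]) = 4
  t2 = add(6, 4) = 10
  t3 = headl([-5, 3, 1, 4]) = -5
  t5 = sub(10, -5) = 15
  t6 = suml([-5, 3, 1, 4]) = 3
  t7 = absv(3) = 3
  t8 = add(15, 3) = 18

After the edit, cleaning proceeds:
  t1: a read changed (a1 [-5, 3, 1, 4]->[-4, 0, 6, 1]) — executes, giving 4 — identical to its old value.
  t2: dirty, but its reads are unchanged (a3 unchanged, t1 unchanged); cached 10 stands.
  t3: a read changed (a1 [-5, 3, 1, 4]->[-4, 0, 6, 1]) — executes, giving -4.
  t5: a read changed (t3 -5->-4) — executes, giving 14.
  t6: a read changed (a1 [-5, 3, 1, 4]->[-4, 0, 6, 1]) — executes, giving 3 — identical to its old value.
  t7: dirty, but its reads are unchanged (t6 unchanged); cached 3 stands.
  t8: a read changed (t5 15->14) — executes, giving 17.

Note where the cutoff bites: t2 is checked, finds nothing changed, and keeps its cache.

The edit dirties: t1, t2, t3, t5, t6, t7, t8.
5 computations run: t1, t3, t5, t6, t8.
Cache hits after checking: t2, t7.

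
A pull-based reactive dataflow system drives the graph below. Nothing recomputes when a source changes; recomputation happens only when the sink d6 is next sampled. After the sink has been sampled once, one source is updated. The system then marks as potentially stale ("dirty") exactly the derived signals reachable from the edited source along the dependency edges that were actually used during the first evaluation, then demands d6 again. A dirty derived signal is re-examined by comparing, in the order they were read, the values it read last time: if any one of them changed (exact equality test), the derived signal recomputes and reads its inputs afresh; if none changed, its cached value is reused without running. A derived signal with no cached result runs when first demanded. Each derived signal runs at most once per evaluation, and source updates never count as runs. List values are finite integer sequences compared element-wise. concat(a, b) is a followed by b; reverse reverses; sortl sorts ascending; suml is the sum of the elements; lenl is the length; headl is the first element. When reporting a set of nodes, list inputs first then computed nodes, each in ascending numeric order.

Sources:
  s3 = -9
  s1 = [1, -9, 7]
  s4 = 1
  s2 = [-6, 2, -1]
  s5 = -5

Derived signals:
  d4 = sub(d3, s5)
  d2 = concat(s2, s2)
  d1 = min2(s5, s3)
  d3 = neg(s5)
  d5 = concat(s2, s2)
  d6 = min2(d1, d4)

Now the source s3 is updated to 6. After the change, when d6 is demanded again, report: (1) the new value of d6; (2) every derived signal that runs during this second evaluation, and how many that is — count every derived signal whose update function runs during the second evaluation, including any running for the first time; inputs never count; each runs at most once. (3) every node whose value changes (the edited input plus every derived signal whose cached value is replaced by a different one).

New value of d6: -5.
Derived signals that run: d1, d6 — 2 in total.
Values that change: s3, d1, d6.

First evaluation (everything demanded from the output):
  d1 = min2(-5, -9) = -9
  d3 = neg(-5) = 5
  d4 = sub(5, -5) = 10
  d6 = min2(-9, 10) = -9

Propagation after the edit:
  d1: runs — s3 -9->6; result -5.
  d6: runs — d1 -9->-5; result -5.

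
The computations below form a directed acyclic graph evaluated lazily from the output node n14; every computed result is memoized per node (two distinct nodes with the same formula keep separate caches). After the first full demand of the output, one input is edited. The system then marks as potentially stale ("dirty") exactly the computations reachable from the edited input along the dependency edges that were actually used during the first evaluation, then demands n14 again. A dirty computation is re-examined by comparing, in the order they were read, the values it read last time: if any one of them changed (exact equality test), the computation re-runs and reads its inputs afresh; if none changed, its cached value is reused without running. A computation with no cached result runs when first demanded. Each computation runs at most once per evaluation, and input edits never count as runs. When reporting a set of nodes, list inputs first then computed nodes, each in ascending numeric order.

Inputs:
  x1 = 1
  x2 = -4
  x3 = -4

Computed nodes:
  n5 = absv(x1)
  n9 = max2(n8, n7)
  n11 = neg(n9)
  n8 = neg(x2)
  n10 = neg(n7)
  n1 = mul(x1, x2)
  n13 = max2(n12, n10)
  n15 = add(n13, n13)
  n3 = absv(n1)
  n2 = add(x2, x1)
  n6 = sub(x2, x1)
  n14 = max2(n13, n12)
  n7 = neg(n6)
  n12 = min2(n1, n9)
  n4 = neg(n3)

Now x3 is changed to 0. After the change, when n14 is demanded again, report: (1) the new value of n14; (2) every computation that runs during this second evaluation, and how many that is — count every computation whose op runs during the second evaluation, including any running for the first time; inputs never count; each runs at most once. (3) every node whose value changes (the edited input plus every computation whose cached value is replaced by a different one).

First demand of the output computes:
  n1 = mul(1, -4) = -4
  n6 = sub(-4, 1) = -5
  n7 = neg(-5) = 5
  n8 = neg(-4) = 4
  n9 = max2(4, 5) = 5
  n10 = neg(5) = -5
  n12 = min2(-4, 5) = -4
  n13 = max2(-4, -5) = -4
  n14 = max2(-4, -4) = -4

After the edit, cleaning proceeds:
  no node depends on x3 at all; the second demand re-runs nothing.

Note the shortcut — nothing in the graph depends on x3 at all, so no recomputation happens.

Demanding n14 again yields -4.
0 computations run: none.
The nodes whose values change: x3.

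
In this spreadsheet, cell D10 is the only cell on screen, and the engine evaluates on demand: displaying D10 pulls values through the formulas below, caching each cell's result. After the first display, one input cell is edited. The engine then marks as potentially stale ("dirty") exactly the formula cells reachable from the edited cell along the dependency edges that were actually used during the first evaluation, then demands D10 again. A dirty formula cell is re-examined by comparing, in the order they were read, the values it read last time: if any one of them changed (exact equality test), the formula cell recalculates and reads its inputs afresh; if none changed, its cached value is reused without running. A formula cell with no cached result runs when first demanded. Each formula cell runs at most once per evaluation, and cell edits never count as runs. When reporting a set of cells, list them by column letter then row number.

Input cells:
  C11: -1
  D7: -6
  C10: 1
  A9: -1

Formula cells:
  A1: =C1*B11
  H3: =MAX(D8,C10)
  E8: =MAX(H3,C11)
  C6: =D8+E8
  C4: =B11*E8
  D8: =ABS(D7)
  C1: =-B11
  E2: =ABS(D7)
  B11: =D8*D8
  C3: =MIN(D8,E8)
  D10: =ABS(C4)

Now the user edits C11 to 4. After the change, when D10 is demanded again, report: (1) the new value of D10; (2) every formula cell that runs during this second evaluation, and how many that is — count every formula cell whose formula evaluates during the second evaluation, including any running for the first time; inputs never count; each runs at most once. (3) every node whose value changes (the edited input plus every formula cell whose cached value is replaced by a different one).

D10 now evaluates to 216.
Run set: E8 (1 run).
Changed values: C11.
The important point: E8 recomputes to an identical value, and the output ends up unchanged.

Initial pass — values computed on the first demand:
  D8 = ABS(-6) = 6
  B11 = 6 * 6 = 36
  H3 = MAX(6, 1) = 6
  E8 = MAX(6, -1) = 6
  C4 = 36 * 6 = 216
  D10 = ABS(216) = 216

Second demand — change propagation:
  E8: re-runs because C11 -1->4; new result 6 (unchanged).
  C4: re-examined; everything it read last time is the same (B11 unchanged, E8 unchanged) — cache 216 kept, no run.
  D10: re-examined; everything it read last time is the same (C4 unchanged) — cache 216 kept, no run.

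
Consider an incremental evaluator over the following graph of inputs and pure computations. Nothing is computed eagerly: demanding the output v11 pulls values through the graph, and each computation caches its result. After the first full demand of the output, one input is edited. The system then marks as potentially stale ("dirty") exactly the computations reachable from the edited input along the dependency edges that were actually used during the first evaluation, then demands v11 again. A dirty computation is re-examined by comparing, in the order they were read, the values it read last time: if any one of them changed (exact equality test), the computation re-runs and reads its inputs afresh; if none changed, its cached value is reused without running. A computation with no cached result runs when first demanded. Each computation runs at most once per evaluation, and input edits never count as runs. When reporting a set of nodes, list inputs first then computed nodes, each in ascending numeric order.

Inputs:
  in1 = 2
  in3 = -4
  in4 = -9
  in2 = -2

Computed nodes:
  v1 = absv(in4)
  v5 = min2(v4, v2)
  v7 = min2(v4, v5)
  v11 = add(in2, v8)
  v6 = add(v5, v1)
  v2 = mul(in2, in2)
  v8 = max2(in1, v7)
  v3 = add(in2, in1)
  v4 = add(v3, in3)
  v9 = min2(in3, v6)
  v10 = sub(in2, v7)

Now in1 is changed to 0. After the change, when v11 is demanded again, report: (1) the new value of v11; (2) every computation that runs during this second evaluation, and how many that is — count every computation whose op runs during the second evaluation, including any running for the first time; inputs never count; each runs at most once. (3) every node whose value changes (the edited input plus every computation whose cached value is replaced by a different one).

Initial pass — values computed on the first demand:
  v2 = mul(-2, -2) = 4
  v3 = add(-2, 2) = 0
  v4 = add(0, -4) = -4
  v5 = min2(-4, 4) = -4
  v7 = min2(-4, -4) = -4
  v8 = max2(2, -4) = 2
  v11 = add(-2, 2) = 0

Second demand — change propagation:
  v3: re-runs because in1 2->0; new result -2.
  v4: re-runs because v3 0->-2; new result -6.
  v5: re-runs because v4 -4->-6; new result -6.
  v7: re-runs because v4 -4->-6; v5 -4->-6; new result -6.
  v8: re-runs because in1 2->0; v7 -4->-6; new result 0.
  v11: re-runs because v8 2->0; new result -2.

v11 now evaluates to -2.
Run set: v3, v4, v5, v7, v8, v11 (6 run).
Changed values: in1, v3, v4, v5, v7, v8, v11.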